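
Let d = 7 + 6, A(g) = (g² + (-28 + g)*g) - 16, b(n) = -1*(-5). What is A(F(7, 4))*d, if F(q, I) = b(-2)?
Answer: -1378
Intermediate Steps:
b(n) = 5
F(q, I) = 5
A(g) = -16 + g² + g*(-28 + g) (A(g) = (g² + g*(-28 + g)) - 16 = -16 + g² + g*(-28 + g))
d = 13
A(F(7, 4))*d = (-16 - 28*5 + 2*5²)*13 = (-16 - 140 + 2*25)*13 = (-16 - 140 + 50)*13 = -106*13 = -1378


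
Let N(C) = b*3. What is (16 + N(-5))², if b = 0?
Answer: 256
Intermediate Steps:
N(C) = 0 (N(C) = 0*3 = 0)
(16 + N(-5))² = (16 + 0)² = 16² = 256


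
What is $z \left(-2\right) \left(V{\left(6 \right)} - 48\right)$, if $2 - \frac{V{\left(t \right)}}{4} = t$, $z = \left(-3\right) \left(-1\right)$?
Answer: $384$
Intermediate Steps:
$z = 3$
$V{\left(t \right)} = 8 - 4 t$
$z \left(-2\right) \left(V{\left(6 \right)} - 48\right) = 3 \left(-2\right) \left(\left(8 - 24\right) - 48\right) = - 6 \left(\left(8 - 24\right) - 48\right) = - 6 \left(-16 - 48\right) = \left(-6\right) \left(-64\right) = 384$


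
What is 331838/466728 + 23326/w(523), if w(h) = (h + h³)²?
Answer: 848886132401658361141/1193952852906918590100 ≈ 0.71099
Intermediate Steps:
331838/466728 + 23326/w(523) = 331838/466728 + 23326/((523²*(1 + 523²)²)) = 331838*(1/466728) + 23326/((273529*(1 + 273529)²)) = 165919/233364 + 23326/((273529*273530²)) = 165919/233364 + 23326/((273529*74818660900)) = 165919/233364 + 23326/20465073497316100 = 165919/233364 + 23326*(1/20465073497316100) = 165919/233364 + 11663/10232536748658050 = 848886132401658361141/1193952852906918590100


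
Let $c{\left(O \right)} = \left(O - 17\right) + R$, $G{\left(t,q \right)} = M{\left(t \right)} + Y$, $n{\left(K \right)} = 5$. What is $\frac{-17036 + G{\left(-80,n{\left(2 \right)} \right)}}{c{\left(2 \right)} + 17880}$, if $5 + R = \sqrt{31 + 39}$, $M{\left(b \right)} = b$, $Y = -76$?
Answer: $- \frac{30704912}{31897953} + \frac{8596 \sqrt{70}}{159489765} \approx -0.96215$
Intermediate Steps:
$G{\left(t,q \right)} = -76 + t$ ($G{\left(t,q \right)} = t - 76 = -76 + t$)
$R = -5 + \sqrt{70}$ ($R = -5 + \sqrt{31 + 39} = -5 + \sqrt{70} \approx 3.3666$)
$c{\left(O \right)} = -22 + O + \sqrt{70}$ ($c{\left(O \right)} = \left(O - 17\right) - \left(5 - \sqrt{70}\right) = \left(-17 + O\right) - \left(5 - \sqrt{70}\right) = -22 + O + \sqrt{70}$)
$\frac{-17036 + G{\left(-80,n{\left(2 \right)} \right)}}{c{\left(2 \right)} + 17880} = \frac{-17036 - 156}{\left(-22 + 2 + \sqrt{70}\right) + 17880} = \frac{-17036 - 156}{\left(-20 + \sqrt{70}\right) + 17880} = - \frac{17192}{17860 + \sqrt{70}}$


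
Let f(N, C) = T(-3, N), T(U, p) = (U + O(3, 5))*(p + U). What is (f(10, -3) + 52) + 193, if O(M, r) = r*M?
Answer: 329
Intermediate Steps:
O(M, r) = M*r
T(U, p) = (15 + U)*(U + p) (T(U, p) = (U + 3*5)*(p + U) = (U + 15)*(U + p) = (15 + U)*(U + p))
f(N, C) = -36 + 12*N (f(N, C) = (-3)**2 + 15*(-3) + 15*N - 3*N = 9 - 45 + 15*N - 3*N = -36 + 12*N)
(f(10, -3) + 52) + 193 = ((-36 + 12*10) + 52) + 193 = ((-36 + 120) + 52) + 193 = (84 + 52) + 193 = 136 + 193 = 329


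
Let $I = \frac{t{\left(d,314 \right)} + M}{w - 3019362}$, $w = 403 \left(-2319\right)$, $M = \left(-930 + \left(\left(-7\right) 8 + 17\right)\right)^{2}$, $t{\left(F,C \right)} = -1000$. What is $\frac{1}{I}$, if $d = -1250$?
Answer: $- \frac{3953919}{937961} \approx -4.2154$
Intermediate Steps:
$M = 938961$ ($M = \left(-930 + \left(-56 + 17\right)\right)^{2} = \left(-930 - 39\right)^{2} = \left(-969\right)^{2} = 938961$)
$w = -934557$
$I = - \frac{937961}{3953919}$ ($I = \frac{-1000 + 938961}{-934557 - 3019362} = \frac{937961}{-3953919} = 937961 \left(- \frac{1}{3953919}\right) = - \frac{937961}{3953919} \approx -0.23722$)
$\frac{1}{I} = \frac{1}{- \frac{937961}{3953919}} = - \frac{3953919}{937961}$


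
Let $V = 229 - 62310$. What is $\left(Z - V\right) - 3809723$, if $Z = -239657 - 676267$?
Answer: $-4663566$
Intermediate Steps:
$Z = -915924$
$V = -62081$ ($V = 229 - 62310 = -62081$)
$\left(Z - V\right) - 3809723 = \left(-915924 - -62081\right) - 3809723 = \left(-915924 + 62081\right) - 3809723 = -853843 - 3809723 = -4663566$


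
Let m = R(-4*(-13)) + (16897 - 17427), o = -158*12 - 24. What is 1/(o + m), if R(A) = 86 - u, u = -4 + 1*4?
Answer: -1/2364 ≈ -0.00042301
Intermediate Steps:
u = 0 (u = -4 + 4 = 0)
R(A) = 86 (R(A) = 86 - 1*0 = 86 + 0 = 86)
o = -1920 (o = -1896 - 24 = -1920)
m = -444 (m = 86 + (16897 - 17427) = 86 - 530 = -444)
1/(o + m) = 1/(-1920 - 444) = 1/(-2364) = -1/2364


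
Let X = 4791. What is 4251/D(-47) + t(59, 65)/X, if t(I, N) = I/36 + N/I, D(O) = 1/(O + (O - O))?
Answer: -2033151049127/10176084 ≈ -1.9980e+5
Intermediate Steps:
D(O) = 1/O (D(O) = 1/(O + 0) = 1/O)
t(I, N) = I/36 + N/I (t(I, N) = I*(1/36) + N/I = I/36 + N/I)
4251/D(-47) + t(59, 65)/X = 4251/(1/(-47)) + ((1/36)*59 + 65/59)/4791 = 4251/(-1/47) + (59/36 + 65*(1/59))*(1/4791) = 4251*(-47) + (59/36 + 65/59)*(1/4791) = -199797 + (5821/2124)*(1/4791) = -199797 + 5821/10176084 = -2033151049127/10176084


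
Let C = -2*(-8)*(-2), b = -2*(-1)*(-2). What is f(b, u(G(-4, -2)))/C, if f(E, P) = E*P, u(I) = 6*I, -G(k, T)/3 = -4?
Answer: 9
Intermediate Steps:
G(k, T) = 12 (G(k, T) = -3*(-4) = 12)
b = -4 (b = 2*(-2) = -4)
C = -32 (C = 16*(-2) = -32)
f(b, u(G(-4, -2)))/C = -24*12/(-32) = -4*72*(-1/32) = -288*(-1/32) = 9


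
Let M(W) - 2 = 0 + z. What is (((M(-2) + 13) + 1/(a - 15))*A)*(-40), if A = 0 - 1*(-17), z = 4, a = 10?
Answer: -12784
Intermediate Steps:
A = 17 (A = 0 + 17 = 17)
M(W) = 6 (M(W) = 2 + (0 + 4) = 2 + 4 = 6)
(((M(-2) + 13) + 1/(a - 15))*A)*(-40) = (((6 + 13) + 1/(10 - 15))*17)*(-40) = ((19 + 1/(-5))*17)*(-40) = ((19 - ⅕)*17)*(-40) = ((94/5)*17)*(-40) = (1598/5)*(-40) = -12784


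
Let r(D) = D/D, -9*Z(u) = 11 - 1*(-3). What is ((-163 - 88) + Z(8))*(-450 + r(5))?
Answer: 1020577/9 ≈ 1.1340e+5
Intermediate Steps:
Z(u) = -14/9 (Z(u) = -(11 - 1*(-3))/9 = -(11 + 3)/9 = -⅑*14 = -14/9)
r(D) = 1
((-163 - 88) + Z(8))*(-450 + r(5)) = ((-163 - 88) - 14/9)*(-450 + 1) = (-251 - 14/9)*(-449) = -2273/9*(-449) = 1020577/9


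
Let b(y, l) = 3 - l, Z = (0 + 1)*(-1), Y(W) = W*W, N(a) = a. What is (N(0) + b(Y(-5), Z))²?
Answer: 16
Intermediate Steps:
Y(W) = W²
Z = -1 (Z = 1*(-1) = -1)
(N(0) + b(Y(-5), Z))² = (0 + (3 - 1*(-1)))² = (0 + (3 + 1))² = (0 + 4)² = 4² = 16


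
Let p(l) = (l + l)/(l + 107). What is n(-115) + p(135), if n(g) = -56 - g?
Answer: 7274/121 ≈ 60.116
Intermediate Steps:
p(l) = 2*l/(107 + l) (p(l) = (2*l)/(107 + l) = 2*l/(107 + l))
n(-115) + p(135) = (-56 - 1*(-115)) + 2*135/(107 + 135) = (-56 + 115) + 2*135/242 = 59 + 2*135*(1/242) = 59 + 135/121 = 7274/121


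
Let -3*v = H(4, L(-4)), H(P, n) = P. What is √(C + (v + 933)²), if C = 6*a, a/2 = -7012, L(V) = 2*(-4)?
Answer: √7054729/3 ≈ 885.36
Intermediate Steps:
L(V) = -8
a = -14024 (a = 2*(-7012) = -14024)
v = -4/3 (v = -⅓*4 = -4/3 ≈ -1.3333)
C = -84144 (C = 6*(-14024) = -84144)
√(C + (v + 933)²) = √(-84144 + (-4/3 + 933)²) = √(-84144 + (2795/3)²) = √(-84144 + 7812025/9) = √(7054729/9) = √7054729/3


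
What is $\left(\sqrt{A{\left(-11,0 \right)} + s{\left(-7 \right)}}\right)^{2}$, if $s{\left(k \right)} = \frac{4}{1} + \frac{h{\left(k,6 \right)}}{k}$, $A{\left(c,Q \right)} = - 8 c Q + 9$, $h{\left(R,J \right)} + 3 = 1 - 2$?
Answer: $\frac{95}{7} \approx 13.571$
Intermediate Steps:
$h{\left(R,J \right)} = -4$ ($h{\left(R,J \right)} = -3 + \left(1 - 2\right) = -3 - 1 = -4$)
$A{\left(c,Q \right)} = 9 - 8 Q c$ ($A{\left(c,Q \right)} = - 8 Q c + 9 = 9 - 8 Q c$)
$s{\left(k \right)} = 4 - \frac{4}{k}$ ($s{\left(k \right)} = \frac{4}{1} - \frac{4}{k} = 4 \cdot 1 - \frac{4}{k} = 4 - \frac{4}{k}$)
$\left(\sqrt{A{\left(-11,0 \right)} + s{\left(-7 \right)}}\right)^{2} = \left(\sqrt{\left(9 - 0 \left(-11\right)\right) + \left(4 - \frac{4}{-7}\right)}\right)^{2} = \left(\sqrt{\left(9 + 0\right) + \left(4 - - \frac{4}{7}\right)}\right)^{2} = \left(\sqrt{9 + \left(4 + \frac{4}{7}\right)}\right)^{2} = \left(\sqrt{9 + \frac{32}{7}}\right)^{2} = \left(\sqrt{\frac{95}{7}}\right)^{2} = \left(\frac{\sqrt{665}}{7}\right)^{2} = \frac{95}{7}$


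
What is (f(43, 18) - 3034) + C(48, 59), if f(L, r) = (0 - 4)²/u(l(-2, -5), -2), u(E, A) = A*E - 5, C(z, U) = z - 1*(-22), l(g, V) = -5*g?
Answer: -74116/25 ≈ -2964.6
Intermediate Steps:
C(z, U) = 22 + z (C(z, U) = z + 22 = 22 + z)
u(E, A) = -5 + A*E
f(L, r) = -16/25 (f(L, r) = (0 - 4)²/(-5 - (-10)*(-2)) = (-4)²/(-5 - 2*10) = 16/(-5 - 20) = 16/(-25) = 16*(-1/25) = -16/25)
(f(43, 18) - 3034) + C(48, 59) = (-16/25 - 3034) + (22 + 48) = -75866/25 + 70 = -74116/25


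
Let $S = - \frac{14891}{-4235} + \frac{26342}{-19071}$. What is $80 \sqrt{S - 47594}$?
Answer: $\frac{16 i \sqrt{285074654497285835}}{489489} \approx 17452.0 i$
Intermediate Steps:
$S = \frac{172427891}{80765685}$ ($S = \left(-14891\right) \left(- \frac{1}{4235}\right) + 26342 \left(- \frac{1}{19071}\right) = \frac{14891}{4235} - \frac{26342}{19071} = \frac{172427891}{80765685} \approx 2.1349$)
$80 \sqrt{S - 47594} = 80 \sqrt{\frac{172427891}{80765685} - 47594} = 80 \sqrt{- \frac{3843789583999}{80765685}} = 80 \frac{i \sqrt{285074654497285835}}{2447445} = \frac{16 i \sqrt{285074654497285835}}{489489}$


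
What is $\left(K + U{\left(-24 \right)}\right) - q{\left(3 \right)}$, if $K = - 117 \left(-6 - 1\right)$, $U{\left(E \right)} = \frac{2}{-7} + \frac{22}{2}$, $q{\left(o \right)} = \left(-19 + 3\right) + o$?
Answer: $\frac{5899}{7} \approx 842.71$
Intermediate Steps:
$q{\left(o \right)} = -16 + o$
$U{\left(E \right)} = \frac{75}{7}$ ($U{\left(E \right)} = 2 \left(- \frac{1}{7}\right) + 22 \cdot \frac{1}{2} = - \frac{2}{7} + 11 = \frac{75}{7}$)
$K = 819$ ($K = - 117 \left(-6 - 1\right) = \left(-117\right) \left(-7\right) = 819$)
$\left(K + U{\left(-24 \right)}\right) - q{\left(3 \right)} = \left(819 + \frac{75}{7}\right) - \left(-16 + 3\right) = \frac{5808}{7} - -13 = \frac{5808}{7} + 13 = \frac{5899}{7}$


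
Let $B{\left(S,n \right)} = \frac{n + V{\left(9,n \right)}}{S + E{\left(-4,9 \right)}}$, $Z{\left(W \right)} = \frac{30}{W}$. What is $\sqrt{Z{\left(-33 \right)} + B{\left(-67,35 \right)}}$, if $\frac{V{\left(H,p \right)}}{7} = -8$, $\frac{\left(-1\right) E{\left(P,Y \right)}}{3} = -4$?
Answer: $\frac{i \sqrt{1595}}{55} \approx 0.72614 i$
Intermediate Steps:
$E{\left(P,Y \right)} = 12$ ($E{\left(P,Y \right)} = \left(-3\right) \left(-4\right) = 12$)
$V{\left(H,p \right)} = -56$ ($V{\left(H,p \right)} = 7 \left(-8\right) = -56$)
$B{\left(S,n \right)} = \frac{-56 + n}{12 + S}$ ($B{\left(S,n \right)} = \frac{n - 56}{S + 12} = \frac{-56 + n}{12 + S}$)
$\sqrt{Z{\left(-33 \right)} + B{\left(-67,35 \right)}} = \sqrt{\frac{30}{-33} + \frac{-56 + 35}{12 - 67}} = \sqrt{30 \left(- \frac{1}{33}\right) + \frac{1}{-55} \left(-21\right)} = \sqrt{- \frac{10}{11} - - \frac{21}{55}} = \sqrt{- \frac{10}{11} + \frac{21}{55}} = \sqrt{- \frac{29}{55}} = \frac{i \sqrt{1595}}{55}$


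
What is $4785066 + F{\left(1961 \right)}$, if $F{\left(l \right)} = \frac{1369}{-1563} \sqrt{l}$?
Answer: $4785066 - \frac{1369 \sqrt{1961}}{1563} \approx 4.785 \cdot 10^{6}$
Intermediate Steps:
$F{\left(l \right)} = - \frac{1369 \sqrt{l}}{1563}$ ($F{\left(l \right)} = 1369 \left(- \frac{1}{1563}\right) \sqrt{l} = - \frac{1369 \sqrt{l}}{1563}$)
$4785066 + F{\left(1961 \right)} = 4785066 - \frac{1369 \sqrt{1961}}{1563}$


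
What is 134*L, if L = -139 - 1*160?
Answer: -40066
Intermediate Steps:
L = -299 (L = -139 - 160 = -299)
134*L = 134*(-299) = -40066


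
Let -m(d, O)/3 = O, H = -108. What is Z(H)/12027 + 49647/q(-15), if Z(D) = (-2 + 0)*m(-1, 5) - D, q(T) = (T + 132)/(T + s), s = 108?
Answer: 158207213/4009 ≈ 39463.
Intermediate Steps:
q(T) = (132 + T)/(108 + T) (q(T) = (T + 132)/(T + 108) = (132 + T)/(108 + T))
m(d, O) = -3*O
Z(D) = 30 - D (Z(D) = (-2 + 0)*(-3*5) - D = -2*(-15) - D = 30 - D)
Z(H)/12027 + 49647/q(-15) = (30 - 1*(-108))/12027 + 49647/(((132 - 15)/(108 - 15))) = (30 + 108)*(1/12027) + 49647/((117/93)) = 138*(1/12027) + 49647/(((1/93)*117)) = 46/4009 + 49647/(39/31) = 46/4009 + 49647*(31/39) = 46/4009 + 39463 = 158207213/4009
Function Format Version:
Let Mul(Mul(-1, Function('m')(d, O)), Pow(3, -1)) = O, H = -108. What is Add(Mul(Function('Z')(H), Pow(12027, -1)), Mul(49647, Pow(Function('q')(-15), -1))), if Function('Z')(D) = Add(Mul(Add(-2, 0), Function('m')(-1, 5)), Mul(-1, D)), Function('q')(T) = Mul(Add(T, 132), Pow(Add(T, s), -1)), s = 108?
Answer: Rational(158207213, 4009) ≈ 39463.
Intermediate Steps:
Function('q')(T) = Mul(Pow(Add(108, T), -1), Add(132, T)) (Function('q')(T) = Mul(Add(T, 132), Pow(Add(T, 108), -1)) = Mul(Add(132, T), Pow(Add(108, T), -1)) = Mul(Pow(Add(108, T), -1), Add(132, T)))
Function('m')(d, O) = Mul(-3, O)
Function('Z')(D) = Add(30, Mul(-1, D)) (Function('Z')(D) = Add(Mul(Add(-2, 0), Mul(-3, 5)), Mul(-1, D)) = Add(Mul(-2, -15), Mul(-1, D)) = Add(30, Mul(-1, D)))
Add(Mul(Function('Z')(H), Pow(12027, -1)), Mul(49647, Pow(Function('q')(-15), -1))) = Add(Mul(Add(30, Mul(-1, -108)), Pow(12027, -1)), Mul(49647, Pow(Mul(Pow(Add(108, -15), -1), Add(132, -15)), -1))) = Add(Mul(Add(30, 108), Rational(1, 12027)), Mul(49647, Pow(Mul(Pow(93, -1), 117), -1))) = Add(Mul(138, Rational(1, 12027)), Mul(49647, Pow(Mul(Rational(1, 93), 117), -1))) = Add(Rational(46, 4009), Mul(49647, Pow(Rational(39, 31), -1))) = Add(Rational(46, 4009), Mul(49647, Rational(31, 39))) = Add(Rational(46, 4009), 39463) = Rational(158207213, 4009)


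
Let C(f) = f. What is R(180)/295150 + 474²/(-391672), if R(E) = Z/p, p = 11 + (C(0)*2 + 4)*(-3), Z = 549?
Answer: -4158009333/7225124425 ≈ -0.57549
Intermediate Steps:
p = -1 (p = 11 + (0*2 + 4)*(-3) = 11 + (0 + 4)*(-3) = 11 + 4*(-3) = 11 - 12 = -1)
R(E) = -549 (R(E) = 549/(-1) = 549*(-1) = -549)
R(180)/295150 + 474²/(-391672) = -549/295150 + 474²/(-391672) = -549*1/295150 + 224676*(-1/391672) = -549/295150 - 56169/97918 = -4158009333/7225124425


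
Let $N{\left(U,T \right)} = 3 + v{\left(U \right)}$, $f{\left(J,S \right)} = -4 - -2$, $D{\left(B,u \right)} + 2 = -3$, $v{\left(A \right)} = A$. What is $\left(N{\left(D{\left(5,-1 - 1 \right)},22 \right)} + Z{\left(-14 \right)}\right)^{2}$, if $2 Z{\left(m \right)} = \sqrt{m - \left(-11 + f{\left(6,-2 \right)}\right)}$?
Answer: $\frac{\left(4 - i\right)^{2}}{4} \approx 3.75 - 2.0 i$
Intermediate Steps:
$D{\left(B,u \right)} = -5$ ($D{\left(B,u \right)} = -2 - 3 = -5$)
$f{\left(J,S \right)} = -2$ ($f{\left(J,S \right)} = -4 + 2 = -2$)
$N{\left(U,T \right)} = 3 + U$
$Z{\left(m \right)} = \frac{\sqrt{13 + m}}{2}$ ($Z{\left(m \right)} = \frac{\sqrt{m + \left(11 - -2\right)}}{2} = \frac{\sqrt{m + \left(11 + 2\right)}}{2} = \frac{\sqrt{m + 13}}{2} = \frac{\sqrt{13 + m}}{2}$)
$\left(N{\left(D{\left(5,-1 - 1 \right)},22 \right)} + Z{\left(-14 \right)}\right)^{2} = \left(\left(3 - 5\right) + \frac{\sqrt{13 - 14}}{2}\right)^{2} = \left(-2 + \frac{\sqrt{-1}}{2}\right)^{2} = \left(-2 + \frac{i}{2}\right)^{2}$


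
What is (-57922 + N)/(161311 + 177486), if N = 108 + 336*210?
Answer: 12746/338797 ≈ 0.037621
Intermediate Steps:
N = 70668 (N = 108 + 70560 = 70668)
(-57922 + N)/(161311 + 177486) = (-57922 + 70668)/(161311 + 177486) = 12746/338797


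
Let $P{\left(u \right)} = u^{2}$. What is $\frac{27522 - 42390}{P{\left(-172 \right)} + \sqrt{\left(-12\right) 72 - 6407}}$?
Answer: $- \frac{48872768}{97246703} + \frac{1652 i \sqrt{7271}}{97246703} \approx -0.50256 + 0.0014485 i$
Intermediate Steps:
$\frac{27522 - 42390}{P{\left(-172 \right)} + \sqrt{\left(-12\right) 72 - 6407}} = \frac{27522 - 42390}{\left(-172\right)^{2} + \sqrt{\left(-12\right) 72 - 6407}} = \frac{27522 - 42390}{29584 + \sqrt{-864 - 6407}} = \frac{27522 - 42390}{29584 + \sqrt{-7271}} = - \frac{14868}{29584 + i \sqrt{7271}}$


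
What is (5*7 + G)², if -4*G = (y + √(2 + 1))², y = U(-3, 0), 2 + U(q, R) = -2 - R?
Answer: 14833/16 + 121*√3 ≈ 1136.6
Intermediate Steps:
U(q, R) = -4 - R (U(q, R) = -2 + (-2 - R) = -4 - R)
y = -4 (y = -4 - 1*0 = -4 + 0 = -4)
G = -(-4 + √3)²/4 (G = -(-4 + √(2 + 1))²/4 = -(-4 + √3)²/4 ≈ -1.2859)
(5*7 + G)² = (5*7 + (-19/4 + 2*√3))² = (35 + (-19/4 + 2*√3))² = (121/4 + 2*√3)²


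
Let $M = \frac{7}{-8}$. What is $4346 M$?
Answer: $- \frac{15211}{4} \approx -3802.8$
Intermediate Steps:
$M = - \frac{7}{8}$ ($M = 7 \left(- \frac{1}{8}\right) = - \frac{7}{8} \approx -0.875$)
$4346 M = 4346 \left(- \frac{7}{8}\right) = - \frac{15211}{4}$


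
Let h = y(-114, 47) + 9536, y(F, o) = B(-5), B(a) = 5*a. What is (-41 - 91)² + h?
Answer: 26935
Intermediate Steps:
y(F, o) = -25 (y(F, o) = 5*(-5) = -25)
h = 9511 (h = -25 + 9536 = 9511)
(-41 - 91)² + h = (-41 - 91)² + 9511 = (-132)² + 9511 = 17424 + 9511 = 26935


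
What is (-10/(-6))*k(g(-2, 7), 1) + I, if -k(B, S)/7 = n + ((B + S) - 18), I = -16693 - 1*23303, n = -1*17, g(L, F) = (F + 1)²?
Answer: -40346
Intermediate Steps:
g(L, F) = (1 + F)²
n = -17
I = -39996 (I = -16693 - 23303 = -39996)
k(B, S) = 245 - 7*B - 7*S (k(B, S) = -7*(-17 + ((B + S) - 18)) = -7*(-17 + (-18 + B + S)) = -7*(-35 + B + S) = 245 - 7*B - 7*S)
(-10/(-6))*k(g(-2, 7), 1) + I = (-10/(-6))*(245 - 7*(1 + 7)² - 7*1) - 39996 = (-10*(-⅙))*(245 - 7*8² - 7) - 39996 = 5*(245 - 7*64 - 7)/3 - 39996 = 5*(245 - 448 - 7)/3 - 39996 = (5/3)*(-210) - 39996 = -350 - 39996 = -40346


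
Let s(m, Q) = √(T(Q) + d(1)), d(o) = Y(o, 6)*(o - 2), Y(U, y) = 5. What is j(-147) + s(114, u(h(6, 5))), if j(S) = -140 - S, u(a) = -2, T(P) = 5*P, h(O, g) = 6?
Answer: 7 + I*√15 ≈ 7.0 + 3.873*I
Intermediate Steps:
d(o) = -10 + 5*o (d(o) = 5*(o - 2) = 5*(-2 + o) = -10 + 5*o)
s(m, Q) = √(-5 + 5*Q) (s(m, Q) = √(5*Q + (-10 + 5*1)) = √(5*Q + (-10 + 5)) = √(5*Q - 5) = √(-5 + 5*Q))
j(-147) + s(114, u(h(6, 5))) = (-140 - 1*(-147)) + √(-5 + 5*(-2)) = (-140 + 147) + √(-5 - 10) = 7 + √(-15) = 7 + I*√15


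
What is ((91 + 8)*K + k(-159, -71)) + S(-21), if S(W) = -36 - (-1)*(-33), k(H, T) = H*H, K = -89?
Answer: 16401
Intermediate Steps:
k(H, T) = H²
S(W) = -69 (S(W) = -36 - 1*33 = -36 - 33 = -69)
((91 + 8)*K + k(-159, -71)) + S(-21) = ((91 + 8)*(-89) + (-159)²) - 69 = (99*(-89) + 25281) - 69 = (-8811 + 25281) - 69 = 16470 - 69 = 16401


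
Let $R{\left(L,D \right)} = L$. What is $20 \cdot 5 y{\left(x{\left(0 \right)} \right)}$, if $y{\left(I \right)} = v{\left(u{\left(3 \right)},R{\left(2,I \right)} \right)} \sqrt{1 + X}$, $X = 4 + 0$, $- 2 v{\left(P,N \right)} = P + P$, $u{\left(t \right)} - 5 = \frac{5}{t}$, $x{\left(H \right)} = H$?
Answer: $- \frac{2000 \sqrt{5}}{3} \approx -1490.7$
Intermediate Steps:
$u{\left(t \right)} = 5 + \frac{5}{t}$
$v{\left(P,N \right)} = - P$ ($v{\left(P,N \right)} = - \frac{P + P}{2} = - \frac{2 P}{2} = - P$)
$X = 4$
$y{\left(I \right)} = - \frac{20 \sqrt{5}}{3}$ ($y{\left(I \right)} = - (5 + \frac{5}{3}) \sqrt{1 + 4} = - (5 + 5 \cdot \frac{1}{3}) \sqrt{5} = - (5 + \frac{5}{3}) \sqrt{5} = \left(-1\right) \frac{20}{3} \sqrt{5} = - \frac{20 \sqrt{5}}{3}$)
$20 \cdot 5 y{\left(x{\left(0 \right)} \right)} = 20 \cdot 5 \left(- \frac{20 \sqrt{5}}{3}\right) = 100 \left(- \frac{20 \sqrt{5}}{3}\right) = - \frac{2000 \sqrt{5}}{3}$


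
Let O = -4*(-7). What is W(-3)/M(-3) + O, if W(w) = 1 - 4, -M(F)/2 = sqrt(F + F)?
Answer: 28 - I*sqrt(6)/4 ≈ 28.0 - 0.61237*I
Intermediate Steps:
O = 28
M(F) = -2*sqrt(2)*sqrt(F) (M(F) = -2*sqrt(F + F) = -2*sqrt(2)*sqrt(F))
W(w) = -3
W(-3)/M(-3) + O = -3/(-2*sqrt(2)*sqrt(-3)) + 28 = -3/(-2*sqrt(2)*I*sqrt(3)) + 28 = -3/(-2*I*sqrt(6)) + 28 = (I*sqrt(6)/12)*(-3) + 28 = -I*sqrt(6)/4 + 28 = 28 - I*sqrt(6)/4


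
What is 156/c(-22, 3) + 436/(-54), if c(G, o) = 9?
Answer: 250/27 ≈ 9.2593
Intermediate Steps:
156/c(-22, 3) + 436/(-54) = 156/9 + 436/(-54) = 156*(1/9) + 436*(-1/54) = 52/3 - 218/27 = 250/27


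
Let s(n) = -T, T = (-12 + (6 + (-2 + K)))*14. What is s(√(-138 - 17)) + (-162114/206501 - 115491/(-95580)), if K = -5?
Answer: 1200184895477/6579121860 ≈ 182.42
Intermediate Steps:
T = -182 (T = (-12 + (6 + (-2 - 5)))*14 = (-12 + (6 - 7))*14 = (-12 - 1)*14 = -13*14 = -182)
s(n) = 182 (s(n) = -1*(-182) = 182)
s(√(-138 - 17)) + (-162114/206501 - 115491/(-95580)) = 182 + (-162114/206501 - 115491/(-95580)) = 182 + (-162114*1/206501 - 115491*(-1/95580)) = 182 + (-162114/206501 + 38497/31860) = 182 + 2784716957/6579121860 = 1200184895477/6579121860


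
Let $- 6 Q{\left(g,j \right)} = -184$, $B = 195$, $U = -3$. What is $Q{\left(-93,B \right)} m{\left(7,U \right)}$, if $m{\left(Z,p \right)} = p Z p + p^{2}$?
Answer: $2208$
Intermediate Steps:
$m{\left(Z,p \right)} = p^{2} + Z p^{2}$ ($m{\left(Z,p \right)} = Z p p + p^{2} = Z p^{2} + p^{2} = p^{2} + Z p^{2}$)
$Q{\left(g,j \right)} = \frac{92}{3}$ ($Q{\left(g,j \right)} = \left(- \frac{1}{6}\right) \left(-184\right) = \frac{92}{3}$)
$Q{\left(-93,B \right)} m{\left(7,U \right)} = \frac{92 \left(-3\right)^{2} \left(1 + 7\right)}{3} = \frac{92 \cdot 9 \cdot 8}{3} = \frac{92}{3} \cdot 72 = 2208$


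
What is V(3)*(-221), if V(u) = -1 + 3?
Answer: -442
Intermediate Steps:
V(u) = 2
V(3)*(-221) = 2*(-221) = -442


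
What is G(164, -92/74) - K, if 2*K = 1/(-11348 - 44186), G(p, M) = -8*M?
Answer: 40873061/4109516 ≈ 9.9460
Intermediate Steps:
K = -1/111068 (K = 1/(2*(-11348 - 44186)) = (½)/(-55534) = (½)*(-1/55534) = -1/111068 ≈ -9.0035e-6)
G(164, -92/74) - K = -(-736)/74 - 1*(-1/111068) = -(-736)/74 + 1/111068 = -8*(-46/37) + 1/111068 = 368/37 + 1/111068 = 40873061/4109516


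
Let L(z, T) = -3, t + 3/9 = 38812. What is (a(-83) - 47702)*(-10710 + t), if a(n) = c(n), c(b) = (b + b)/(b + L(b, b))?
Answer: -57639412805/43 ≈ -1.3405e+9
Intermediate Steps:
t = 116435/3 (t = -⅓ + 38812 = 116435/3 ≈ 38812.)
c(b) = 2*b/(-3 + b) (c(b) = (b + b)/(b - 3) = (2*b)/(-3 + b) = 2*b/(-3 + b))
a(n) = 2*n/(-3 + n)
(a(-83) - 47702)*(-10710 + t) = (2*(-83)/(-3 - 83) - 47702)*(-10710 + 116435/3) = (2*(-83)/(-86) - 47702)*(84305/3) = (2*(-83)*(-1/86) - 47702)*(84305/3) = (83/43 - 47702)*(84305/3) = -2051103/43*84305/3 = -57639412805/43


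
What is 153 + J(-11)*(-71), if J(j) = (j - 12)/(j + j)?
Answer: 1733/22 ≈ 78.773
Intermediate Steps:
J(j) = (-12 + j)/(2*j) (J(j) = (-12 + j)/((2*j)) = (-12 + j)*(1/(2*j)) = (-12 + j)/(2*j))
153 + J(-11)*(-71) = 153 + ((½)*(-12 - 11)/(-11))*(-71) = 153 + ((½)*(-1/11)*(-23))*(-71) = 153 + (23/22)*(-71) = 153 - 1633/22 = 1733/22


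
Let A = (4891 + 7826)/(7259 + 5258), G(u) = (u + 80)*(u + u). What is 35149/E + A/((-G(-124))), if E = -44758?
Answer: -2400706533791/3056646994016 ≈ -0.78541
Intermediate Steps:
G(u) = 2*u*(80 + u) (G(u) = (80 + u)*(2*u) = 2*u*(80 + u))
A = 12717/12517 ≈ 1.0160
35149/E + A/((-G(-124))) = 35149/(-44758) + 12717/(12517*((-2*(-124)*(80 - 124)))) = 35149*(-1/44758) + 12717/(12517*((-2*(-124)*(-44)))) = -35149/44758 + 12717/(12517*((-1*10912))) = -35149/44758 + (12717/12517)/(-10912) = -35149/44758 + (12717/12517)*(-1/10912) = -35149/44758 - 12717/136585504 = -2400706533791/3056646994016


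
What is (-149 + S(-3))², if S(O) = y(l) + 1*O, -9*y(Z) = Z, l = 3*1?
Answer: 208849/9 ≈ 23205.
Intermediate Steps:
l = 3
y(Z) = -Z/9
S(O) = -⅓ + O (S(O) = -⅑*3 + 1*O = -⅓ + O)
(-149 + S(-3))² = (-149 + (-⅓ - 3))² = (-149 - 10/3)² = (-457/3)² = 208849/9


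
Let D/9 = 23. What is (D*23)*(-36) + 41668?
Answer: -129728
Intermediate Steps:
D = 207 (D = 9*23 = 207)
(D*23)*(-36) + 41668 = (207*23)*(-36) + 41668 = 4761*(-36) + 41668 = -171396 + 41668 = -129728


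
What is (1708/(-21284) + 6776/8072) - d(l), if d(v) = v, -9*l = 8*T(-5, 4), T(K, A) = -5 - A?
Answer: -38875068/5368889 ≈ -7.2408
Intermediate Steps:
l = 8 (l = -8*(-5 - 1*4)/9 = -8*(-5 - 4)/9 = -8*(-9)/9 = -⅑*(-72) = 8)
(1708/(-21284) + 6776/8072) - d(l) = (1708/(-21284) + 6776/8072) - 1*8 = (1708*(-1/21284) + 6776*(1/8072)) - 8 = (-427/5321 + 847/1009) - 8 = 4076044/5368889 - 8 = -38875068/5368889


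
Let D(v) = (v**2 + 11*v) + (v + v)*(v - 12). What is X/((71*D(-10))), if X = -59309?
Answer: -59309/30530 ≈ -1.9426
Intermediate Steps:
D(v) = v**2 + 11*v + 2*v*(-12 + v) (D(v) = (v**2 + 11*v) + (2*v)*(-12 + v) = (v**2 + 11*v) + 2*v*(-12 + v) = v**2 + 11*v + 2*v*(-12 + v))
X/((71*D(-10))) = -59309*(-1/(710*(-13 + 3*(-10)))) = -59309*(-1/(710*(-13 - 30))) = -59309/(71*(-10*(-43))) = -59309/(71*430) = -59309/30530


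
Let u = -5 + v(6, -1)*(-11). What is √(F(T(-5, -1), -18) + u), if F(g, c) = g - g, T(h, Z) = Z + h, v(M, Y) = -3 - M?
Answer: √94 ≈ 9.6954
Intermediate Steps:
F(g, c) = 0
u = 94 (u = -5 + (-3 - 1*6)*(-11) = -5 + (-3 - 6)*(-11) = -5 - 9*(-11) = -5 + 99 = 94)
√(F(T(-5, -1), -18) + u) = √(0 + 94) = √94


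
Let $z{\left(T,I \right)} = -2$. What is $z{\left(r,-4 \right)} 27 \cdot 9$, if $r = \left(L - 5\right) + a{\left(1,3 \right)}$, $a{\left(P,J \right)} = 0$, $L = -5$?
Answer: $-486$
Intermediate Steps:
$r = -10$ ($r = \left(-5 - 5\right) + 0 = -10 + 0 = -10$)
$z{\left(r,-4 \right)} 27 \cdot 9 = \left(-2\right) 27 \cdot 9 = \left(-54\right) 9 = -486$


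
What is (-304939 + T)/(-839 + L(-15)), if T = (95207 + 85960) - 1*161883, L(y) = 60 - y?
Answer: 285655/764 ≈ 373.89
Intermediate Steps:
T = 19284 (T = 181167 - 161883 = 19284)
(-304939 + T)/(-839 + L(-15)) = (-304939 + 19284)/(-839 + (60 - 1*(-15))) = -285655/(-839 + (60 + 15)) = -285655/(-839 + 75) = -285655/(-764) = -285655*(-1/764) = 285655/764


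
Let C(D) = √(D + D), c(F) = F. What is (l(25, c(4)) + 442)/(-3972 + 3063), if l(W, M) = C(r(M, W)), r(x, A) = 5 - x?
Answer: -442/909 - √2/909 ≈ -0.48780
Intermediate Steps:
C(D) = √2*√D (C(D) = √(2*D) = √2*√D)
l(W, M) = √2*√(5 - M)
(l(25, c(4)) + 442)/(-3972 + 3063) = (√(10 - 2*4) + 442)/(-3972 + 3063) = (√(10 - 8) + 442)/(-909) = (√2 + 442)*(-1/909) = (442 + √2)*(-1/909) = -442/909 - √2/909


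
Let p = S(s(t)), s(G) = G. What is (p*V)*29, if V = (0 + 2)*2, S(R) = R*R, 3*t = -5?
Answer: 2900/9 ≈ 322.22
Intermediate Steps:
t = -5/3 (t = (⅓)*(-5) = -5/3 ≈ -1.6667)
S(R) = R²
p = 25/9 (p = (-5/3)² = 25/9 ≈ 2.7778)
V = 4 (V = 2*2 = 4)
(p*V)*29 = ((25/9)*4)*29 = (100/9)*29 = 2900/9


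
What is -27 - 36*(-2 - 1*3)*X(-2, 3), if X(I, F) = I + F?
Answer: 153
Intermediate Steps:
X(I, F) = F + I
-27 - 36*(-2 - 1*3)*X(-2, 3) = -27 - 36*(-2 - 1*3)*(3 - 2) = -27 - 36*(-2 - 3) = -27 - (-180) = -27 - 36*(-5) = -27 + 180 = 153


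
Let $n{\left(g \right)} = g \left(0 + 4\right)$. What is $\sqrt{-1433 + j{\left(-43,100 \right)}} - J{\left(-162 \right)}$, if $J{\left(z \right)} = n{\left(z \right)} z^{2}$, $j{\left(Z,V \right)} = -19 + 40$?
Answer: $17006112 + 2 i \sqrt{353} \approx 1.7006 \cdot 10^{7} + 37.577 i$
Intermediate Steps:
$n{\left(g \right)} = 4 g$ ($n{\left(g \right)} = g 4 = 4 g$)
$j{\left(Z,V \right)} = 21$
$J{\left(z \right)} = 4 z^{3}$ ($J{\left(z \right)} = 4 z z^{2} = 4 z^{3}$)
$\sqrt{-1433 + j{\left(-43,100 \right)}} - J{\left(-162 \right)} = \sqrt{-1433 + 21} - 4 \left(-162\right)^{3} = \sqrt{-1412} - 4 \left(-4251528\right) = 2 i \sqrt{353} - -17006112 = 2 i \sqrt{353} + 17006112 = 17006112 + 2 i \sqrt{353}$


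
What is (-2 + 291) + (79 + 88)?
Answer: 456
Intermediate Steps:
(-2 + 291) + (79 + 88) = 289 + 167 = 456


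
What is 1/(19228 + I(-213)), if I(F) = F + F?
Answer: 1/18802 ≈ 5.3186e-5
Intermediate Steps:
I(F) = 2*F
1/(19228 + I(-213)) = 1/(19228 + 2*(-213)) = 1/(19228 - 426) = 1/18802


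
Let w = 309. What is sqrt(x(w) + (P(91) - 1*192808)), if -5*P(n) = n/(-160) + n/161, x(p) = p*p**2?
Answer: 9*sqrt(306279986358)/920 ≈ 5413.9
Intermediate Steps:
x(p) = p**3
P(n) = n/128800 (P(n) = -(n/(-160) + n/161)/5 = -(n*(-1/160) + n*(1/161))/5 = -(-n/160 + n/161)/5 = -(-1)*n/128800 = n/128800)
sqrt(x(w) + (P(91) - 1*192808)) = sqrt(309**3 + ((1/128800)*91 - 1*192808)) = sqrt(29503629 + (13/18400 - 192808)) = sqrt(29503629 - 3547667187/18400) = sqrt(539319106413/18400) = 9*sqrt(306279986358)/920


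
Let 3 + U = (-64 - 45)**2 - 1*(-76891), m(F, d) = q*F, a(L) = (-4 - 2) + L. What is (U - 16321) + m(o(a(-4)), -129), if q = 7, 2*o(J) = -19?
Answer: 144763/2 ≈ 72382.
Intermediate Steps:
a(L) = -6 + L
o(J) = -19/2 (o(J) = (1/2)*(-19) = -19/2)
m(F, d) = 7*F
U = 88769 (U = -3 + ((-64 - 45)**2 - 1*(-76891)) = -3 + ((-109)**2 + 76891) = -3 + (11881 + 76891) = -3 + 88772 = 88769)
(U - 16321) + m(o(a(-4)), -129) = (88769 - 16321) + 7*(-19/2) = 72448 - 133/2 = 144763/2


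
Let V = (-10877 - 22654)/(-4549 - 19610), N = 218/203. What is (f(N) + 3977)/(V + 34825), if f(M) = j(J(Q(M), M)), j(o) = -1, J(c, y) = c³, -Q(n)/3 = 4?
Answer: 16009364/140228451 ≈ 0.11417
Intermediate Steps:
Q(n) = -12 (Q(n) = -3*4 = -12)
N = 218/203 (N = 218*(1/203) = 218/203 ≈ 1.0739)
V = 11177/8053 (V = -33531/(-24159) = -33531*(-1/24159) = 11177/8053 ≈ 1.3879)
f(M) = -1
(f(N) + 3977)/(V + 34825) = (-1 + 3977)/(11177/8053 + 34825) = 3976/(280456902/8053) = 3976*(8053/280456902) = 16009364/140228451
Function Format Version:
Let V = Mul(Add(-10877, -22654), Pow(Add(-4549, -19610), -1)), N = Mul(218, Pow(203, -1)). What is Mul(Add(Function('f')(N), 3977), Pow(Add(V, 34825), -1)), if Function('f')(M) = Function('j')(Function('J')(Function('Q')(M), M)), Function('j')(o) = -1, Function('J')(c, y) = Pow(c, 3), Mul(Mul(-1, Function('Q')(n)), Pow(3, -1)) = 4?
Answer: Rational(16009364, 140228451) ≈ 0.11417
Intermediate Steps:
Function('Q')(n) = -12 (Function('Q')(n) = Mul(-3, 4) = -12)
N = Rational(218, 203) (N = Mul(218, Rational(1, 203)) = Rational(218, 203) ≈ 1.0739)
V = Rational(11177, 8053) (V = Mul(-33531, Pow(-24159, -1)) = Mul(-33531, Rational(-1, 24159)) = Rational(11177, 8053) ≈ 1.3879)
Function('f')(M) = -1
Mul(Add(Function('f')(N), 3977), Pow(Add(V, 34825), -1)) = Mul(Add(-1, 3977), Pow(Add(Rational(11177, 8053), 34825), -1)) = Mul(3976, Pow(Rational(280456902, 8053), -1)) = Mul(3976, Rational(8053, 280456902)) = Rational(16009364, 140228451)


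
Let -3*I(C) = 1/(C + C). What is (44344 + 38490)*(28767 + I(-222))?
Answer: 1587001902965/666 ≈ 2.3829e+9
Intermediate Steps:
I(C) = -1/(6*C) (I(C) = -1/(3*(C + C)) = -1/(2*C)/3 = -1/(6*C))
(44344 + 38490)*(28767 + I(-222)) = (44344 + 38490)*(28767 - ⅙/(-222)) = 82834*(28767 - ⅙*(-1/222)) = 82834*(28767 + 1/1332) = 82834*(38317645/1332) = 1587001902965/666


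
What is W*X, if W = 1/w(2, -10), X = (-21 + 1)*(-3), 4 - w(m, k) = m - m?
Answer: 15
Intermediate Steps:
w(m, k) = 4 (w(m, k) = 4 - (m - m) = 4 - 1*0 = 4 + 0 = 4)
X = 60 (X = -20*(-3) = 60)
W = ¼ (W = 1/4 = ¼ ≈ 0.25000)
W*X = (¼)*60 = 15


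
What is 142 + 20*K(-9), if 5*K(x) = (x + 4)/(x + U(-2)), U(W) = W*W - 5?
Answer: 144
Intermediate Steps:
U(W) = -5 + W**2 (U(W) = W**2 - 5 = -5 + W**2)
K(x) = (4 + x)/(5*(-1 + x)) (K(x) = ((x + 4)/(x + (-5 + (-2)**2)))/5 = ((4 + x)/(x + (-5 + 4)))/5 = ((4 + x)/(x - 1))/5 = ((4 + x)/(-1 + x))/5 = (4 + x)/(5*(-1 + x)))
142 + 20*K(-9) = 142 + 20*((4 - 9)/(5*(-1 - 9))) = 142 + 20*((1/5)*(-5)/(-10)) = 142 + 20*((1/5)*(-1/10)*(-5)) = 142 + 20*(1/10) = 142 + 2 = 144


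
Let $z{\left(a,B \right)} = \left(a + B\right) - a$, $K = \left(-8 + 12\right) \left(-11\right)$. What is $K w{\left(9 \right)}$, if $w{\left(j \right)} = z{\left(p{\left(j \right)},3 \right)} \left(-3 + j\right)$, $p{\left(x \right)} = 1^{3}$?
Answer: $-792$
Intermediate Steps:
$K = -44$ ($K = 4 \left(-11\right) = -44$)
$p{\left(x \right)} = 1$
$z{\left(a,B \right)} = B$ ($z{\left(a,B \right)} = \left(B + a\right) - a = B$)
$w{\left(j \right)} = -9 + 3 j$ ($w{\left(j \right)} = 3 \left(-3 + j\right) = -9 + 3 j$)
$K w{\left(9 \right)} = - 44 \left(-9 + 3 \cdot 9\right) = - 44 \left(-9 + 27\right) = \left(-44\right) 18 = -792$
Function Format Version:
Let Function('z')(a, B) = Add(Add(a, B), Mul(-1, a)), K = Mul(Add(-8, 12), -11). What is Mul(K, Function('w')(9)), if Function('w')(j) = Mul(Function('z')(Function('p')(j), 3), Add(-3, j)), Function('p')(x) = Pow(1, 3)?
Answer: -792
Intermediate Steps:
K = -44 (K = Mul(4, -11) = -44)
Function('p')(x) = 1
Function('z')(a, B) = B (Function('z')(a, B) = Add(Add(B, a), Mul(-1, a)) = B)
Function('w')(j) = Add(-9, Mul(3, j)) (Function('w')(j) = Mul(3, Add(-3, j)) = Add(-9, Mul(3, j)))
Mul(K, Function('w')(9)) = Mul(-44, Add(-9, Mul(3, 9))) = Mul(-44, Add(-9, 27)) = Mul(-44, 18) = -792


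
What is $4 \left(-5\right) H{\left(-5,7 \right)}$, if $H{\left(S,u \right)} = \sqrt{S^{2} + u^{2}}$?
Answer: $- 20 \sqrt{74} \approx -172.05$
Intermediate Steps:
$4 \left(-5\right) H{\left(-5,7 \right)} = 4 \left(-5\right) \sqrt{\left(-5\right)^{2} + 7^{2}} = - 20 \sqrt{25 + 49} = - 20 \sqrt{74}$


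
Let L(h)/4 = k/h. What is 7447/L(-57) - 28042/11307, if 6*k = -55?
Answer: 1308697049/113070 ≈ 11574.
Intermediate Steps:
k = -55/6 (k = (1/6)*(-55) = -55/6 ≈ -9.1667)
L(h) = -110/(3*h) (L(h) = 4*(-55/(6*h)) = -110/(3*h))
7447/L(-57) - 28042/11307 = 7447/((-110/3/(-57))) - 28042/11307 = 7447/((-110/3*(-1/57))) - 28042*1/11307 = 7447/(110/171) - 28042/11307 = 7447*(171/110) - 28042/11307 = 115767/10 - 28042/11307 = 1308697049/113070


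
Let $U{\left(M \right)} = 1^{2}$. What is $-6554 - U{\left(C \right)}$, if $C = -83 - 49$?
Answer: $-6555$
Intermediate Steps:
$C = -132$
$U{\left(M \right)} = 1$
$-6554 - U{\left(C \right)} = -6554 - 1 = -6555$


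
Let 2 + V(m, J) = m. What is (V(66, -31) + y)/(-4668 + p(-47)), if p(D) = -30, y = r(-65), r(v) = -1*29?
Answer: -35/4698 ≈ -0.0074500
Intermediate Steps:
r(v) = -29
y = -29
V(m, J) = -2 + m
(V(66, -31) + y)/(-4668 + p(-47)) = ((-2 + 66) - 29)/(-4668 - 30) = (64 - 29)/(-4698) = 35*(-1/4698) = -35/4698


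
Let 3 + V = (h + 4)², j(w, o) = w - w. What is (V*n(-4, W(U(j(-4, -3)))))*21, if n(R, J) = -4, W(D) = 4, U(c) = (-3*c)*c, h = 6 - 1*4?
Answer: -2772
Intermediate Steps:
h = 2 (h = 6 - 4 = 2)
j(w, o) = 0
U(c) = -3*c²
V = 33 (V = -3 + (2 + 4)² = -3 + 6² = -3 + 36 = 33)
(V*n(-4, W(U(j(-4, -3)))))*21 = (33*(-4))*21 = -132*21 = -2772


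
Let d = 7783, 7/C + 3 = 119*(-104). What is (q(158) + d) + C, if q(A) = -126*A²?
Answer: -38841353106/12379 ≈ -3.1377e+6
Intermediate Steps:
C = -7/12379 (C = 7/(-3 + 119*(-104)) = 7/(-3 - 12376) = 7/(-12379) = 7*(-1/12379) = -7/12379 ≈ -0.00056547)
(q(158) + d) + C = (-126*158² + 7783) - 7/12379 = (-126*24964 + 7783) - 7/12379 = (-3145464 + 7783) - 7/12379 = -3137681 - 7/12379 = -38841353106/12379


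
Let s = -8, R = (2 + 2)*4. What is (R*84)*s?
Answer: -10752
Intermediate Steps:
R = 16 (R = 4*4 = 16)
(R*84)*s = (16*84)*(-8) = 1344*(-8) = -10752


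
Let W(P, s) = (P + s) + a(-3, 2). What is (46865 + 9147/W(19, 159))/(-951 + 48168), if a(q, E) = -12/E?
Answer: 8069927/8121324 ≈ 0.99367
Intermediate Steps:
W(P, s) = -6 + P + s (W(P, s) = (P + s) - 12/2 = (P + s) - 12*½ = (P + s) - 6 = -6 + P + s)
(46865 + 9147/W(19, 159))/(-951 + 48168) = (46865 + 9147/(-6 + 19 + 159))/(-951 + 48168) = (46865 + 9147/172)/47217 = (46865 + 9147*(1/172))*(1/47217) = (46865 + 9147/172)*(1/47217) = (8069927/172)*(1/47217) = 8069927/8121324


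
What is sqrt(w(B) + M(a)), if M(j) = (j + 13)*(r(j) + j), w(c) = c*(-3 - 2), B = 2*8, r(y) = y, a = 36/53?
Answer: 2*I*sqrt(43130)/53 ≈ 7.8369*I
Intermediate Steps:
a = 36/53 (a = 36*(1/53) = 36/53 ≈ 0.67924)
B = 16
w(c) = -5*c (w(c) = c*(-5) = -5*c)
M(j) = 2*j*(13 + j) (M(j) = (j + 13)*(j + j) = (13 + j)*(2*j) = 2*j*(13 + j))
sqrt(w(B) + M(a)) = sqrt(-5*16 + 2*(36/53)*(13 + 36/53)) = sqrt(-80 + 2*(36/53)*(725/53)) = sqrt(-80 + 52200/2809) = sqrt(-172520/2809) = 2*I*sqrt(43130)/53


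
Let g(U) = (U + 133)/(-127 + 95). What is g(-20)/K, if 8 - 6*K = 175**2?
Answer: 339/489872 ≈ 0.00069202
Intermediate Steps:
K = -30617/6 (K = 4/3 - 1/6*175**2 = 4/3 - 1/6*30625 = 4/3 - 30625/6 = -30617/6 ≈ -5102.8)
g(U) = -133/32 - U/32 (g(U) = (133 + U)/(-32) = (133 + U)*(-1/32) = -133/32 - U/32)
g(-20)/K = (-133/32 - 1/32*(-20))/(-30617/6) = (-133/32 + 5/8)*(-6/30617) = -113/32*(-6/30617) = 339/489872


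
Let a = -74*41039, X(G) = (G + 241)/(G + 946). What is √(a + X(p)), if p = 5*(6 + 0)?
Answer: 3*I*√20089336485/244 ≈ 1742.7*I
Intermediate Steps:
p = 30 (p = 5*6 = 30)
X(G) = (241 + G)/(946 + G)
a = -3036886
√(a + X(p)) = √(-3036886 + (241 + 30)/(946 + 30)) = √(-3036886 + 271/976) = √(-2964000465/976) = 3*I*√20089336485/244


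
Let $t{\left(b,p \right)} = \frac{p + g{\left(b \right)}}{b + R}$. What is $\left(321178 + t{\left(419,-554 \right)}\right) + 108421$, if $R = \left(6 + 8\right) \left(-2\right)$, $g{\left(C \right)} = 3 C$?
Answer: $\frac{167973912}{391} \approx 4.296 \cdot 10^{5}$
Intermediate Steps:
$R = -28$ ($R = 14 \left(-2\right) = -28$)
$t{\left(b,p \right)} = \frac{p + 3 b}{-28 + b}$ ($t{\left(b,p \right)} = \frac{p + 3 b}{b - 28} = \frac{p + 3 b}{-28 + b}$)
$\left(321178 + t{\left(419,-554 \right)}\right) + 108421 = \left(321178 + \frac{-554 + 3 \cdot 419}{-28 + 419}\right) + 108421 = \left(321178 + \frac{-554 + 1257}{391}\right) + 108421 = \left(321178 + \frac{1}{391} \cdot 703\right) + 108421 = \left(321178 + \frac{703}{391}\right) + 108421 = \frac{125581301}{391} + 108421 = \frac{167973912}{391}$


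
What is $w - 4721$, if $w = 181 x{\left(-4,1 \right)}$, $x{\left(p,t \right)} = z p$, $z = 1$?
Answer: $-5445$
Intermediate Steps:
$x{\left(p,t \right)} = p$ ($x{\left(p,t \right)} = 1 p = p$)
$w = -724$ ($w = 181 \left(-4\right) = -724$)
$w - 4721 = -724 - 4721 = -5445$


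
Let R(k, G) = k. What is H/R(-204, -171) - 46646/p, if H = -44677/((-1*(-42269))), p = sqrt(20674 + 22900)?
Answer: 1039/200532 - 23323*sqrt(43574)/21787 ≈ -223.46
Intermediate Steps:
p = sqrt(43574) ≈ 208.74
H = -1039/983 (H = -44677/42269 = -44677*1/42269 = -1039/983 ≈ -1.0570)
H/R(-204, -171) - 46646/p = -1039/983/(-204) - 46646*sqrt(43574)/43574 = -1039/983*(-1/204) - 23323*sqrt(43574)/21787 = 1039/200532 - 23323*sqrt(43574)/21787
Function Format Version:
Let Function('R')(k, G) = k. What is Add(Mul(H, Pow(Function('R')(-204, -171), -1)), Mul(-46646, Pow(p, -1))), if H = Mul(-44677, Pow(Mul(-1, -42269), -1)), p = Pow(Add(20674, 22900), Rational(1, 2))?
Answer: Add(Rational(1039, 200532), Mul(Rational(-23323, 21787), Pow(43574, Rational(1, 2)))) ≈ -223.46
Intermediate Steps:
p = Pow(43574, Rational(1, 2)) ≈ 208.74
H = Rational(-1039, 983) (H = Mul(-44677, Pow(42269, -1)) = Mul(-44677, Rational(1, 42269)) = Rational(-1039, 983) ≈ -1.0570)
Add(Mul(H, Pow(Function('R')(-204, -171), -1)), Mul(-46646, Pow(p, -1))) = Add(Mul(Rational(-1039, 983), Pow(-204, -1)), Mul(-46646, Pow(Pow(43574, Rational(1, 2)), -1))) = Add(Mul(Rational(-1039, 983), Rational(-1, 204)), Mul(-46646, Mul(Rational(1, 43574), Pow(43574, Rational(1, 2))))) = Add(Rational(1039, 200532), Mul(Rational(-23323, 21787), Pow(43574, Rational(1, 2))))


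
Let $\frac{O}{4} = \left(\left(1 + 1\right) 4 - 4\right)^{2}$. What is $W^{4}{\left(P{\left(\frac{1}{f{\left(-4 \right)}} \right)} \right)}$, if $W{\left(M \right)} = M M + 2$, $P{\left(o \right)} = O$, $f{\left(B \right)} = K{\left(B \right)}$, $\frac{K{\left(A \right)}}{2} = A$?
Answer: $282025135308816$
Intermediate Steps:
$K{\left(A \right)} = 2 A$
$f{\left(B \right)} = 2 B$
$O = 64$ ($O = 4 \left(\left(1 + 1\right) 4 - 4\right)^{2} = 4 \left(2 \cdot 4 - 4\right)^{2} = 4 \left(8 - 4\right)^{2} = 4 \cdot 4^{2} = 4 \cdot 16 = 64$)
$P{\left(o \right)} = 64$
$W{\left(M \right)} = 2 + M^{2}$ ($W{\left(M \right)} = M^{2} + 2 = 2 + M^{2}$)
$W^{4}{\left(P{\left(\frac{1}{f{\left(-4 \right)}} \right)} \right)} = \left(2 + 64^{2}\right)^{4} = \left(2 + 4096\right)^{4} = 4098^{4} = 282025135308816$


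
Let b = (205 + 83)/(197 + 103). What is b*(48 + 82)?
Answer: 624/5 ≈ 124.80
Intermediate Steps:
b = 24/25 (b = 288/300 = 288*(1/300) = 24/25 ≈ 0.96000)
b*(48 + 82) = 24*(48 + 82)/25 = (24/25)*130 = 624/5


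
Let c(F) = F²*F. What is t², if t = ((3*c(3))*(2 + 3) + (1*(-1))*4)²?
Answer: 25856961601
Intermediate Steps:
c(F) = F³
t = 160801 (t = ((3*3³)*(2 + 3) + (1*(-1))*4)² = ((3*27)*5 - 1*4)² = (81*5 - 4)² = (405 - 4)² = 401² = 160801)
t² = 160801² = 25856961601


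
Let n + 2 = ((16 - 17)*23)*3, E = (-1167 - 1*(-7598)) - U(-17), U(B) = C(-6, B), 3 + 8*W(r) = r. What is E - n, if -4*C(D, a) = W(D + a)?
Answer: 104019/16 ≈ 6501.2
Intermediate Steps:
W(r) = -3/8 + r/8
C(D, a) = 3/32 - D/32 - a/32 (C(D, a) = -(-3/8 + (D + a)/8)/4 = -(-3/8 + (D/8 + a/8))/4 = -(-3/8 + D/8 + a/8)/4 = 3/32 - D/32 - a/32)
U(B) = 9/32 - B/32 (U(B) = 3/32 - 1/32*(-6) - B/32 = 3/32 + 3/16 - B/32 = 9/32 - B/32)
E = 102883/16 (E = (-1167 - 1*(-7598)) - (9/32 - 1/32*(-17)) = (-1167 + 7598) - (9/32 + 17/32) = 6431 - 1*13/16 = 6431 - 13/16 = 102883/16 ≈ 6430.2)
n = -71 (n = -2 + ((16 - 17)*23)*3 = -2 - 1*23*3 = -2 - 23*3 = -2 - 69 = -71)
E - n = 102883/16 - 1*(-71) = 102883/16 + 71 = 104019/16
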